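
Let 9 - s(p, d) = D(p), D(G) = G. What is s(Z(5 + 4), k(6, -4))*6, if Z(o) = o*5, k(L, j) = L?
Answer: -216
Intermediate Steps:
Z(o) = 5*o
s(p, d) = 9 - p
s(Z(5 + 4), k(6, -4))*6 = (9 - 5*(5 + 4))*6 = (9 - 5*9)*6 = (9 - 1*45)*6 = (9 - 45)*6 = -36*6 = -216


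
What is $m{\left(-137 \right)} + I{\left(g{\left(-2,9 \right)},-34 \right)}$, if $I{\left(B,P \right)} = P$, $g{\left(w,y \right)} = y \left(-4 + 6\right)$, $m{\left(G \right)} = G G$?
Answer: $18735$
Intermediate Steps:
$m{\left(G \right)} = G^{2}$
$g{\left(w,y \right)} = 2 y$ ($g{\left(w,y \right)} = y 2 = 2 y$)
$m{\left(-137 \right)} + I{\left(g{\left(-2,9 \right)},-34 \right)} = \left(-137\right)^{2} - 34 = 18769 - 34 = 18735$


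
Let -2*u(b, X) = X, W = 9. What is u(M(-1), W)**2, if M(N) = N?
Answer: 81/4 ≈ 20.250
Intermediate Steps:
u(b, X) = -X/2
u(M(-1), W)**2 = (-1/2*9)**2 = (-9/2)**2 = 81/4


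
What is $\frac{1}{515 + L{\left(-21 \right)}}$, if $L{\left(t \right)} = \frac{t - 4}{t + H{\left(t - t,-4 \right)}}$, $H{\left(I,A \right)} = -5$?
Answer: $\frac{26}{13415} \approx 0.0019381$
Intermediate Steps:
$L{\left(t \right)} = \frac{-4 + t}{-5 + t}$ ($L{\left(t \right)} = \frac{t - 4}{t - 5} = \frac{-4 + t}{-5 + t}$)
$\frac{1}{515 + L{\left(-21 \right)}} = \frac{1}{515 + \frac{-4 - 21}{-5 - 21}} = \frac{1}{515 + \frac{1}{-26} \left(-25\right)} = \frac{1}{515 - - \frac{25}{26}} = \frac{1}{515 + \frac{25}{26}} = \frac{1}{\frac{13415}{26}} = \frac{26}{13415}$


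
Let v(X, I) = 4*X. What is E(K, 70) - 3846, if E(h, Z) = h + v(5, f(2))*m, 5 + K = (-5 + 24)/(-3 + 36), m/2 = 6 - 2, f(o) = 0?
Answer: -121784/33 ≈ -3690.4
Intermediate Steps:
m = 8 (m = 2*(6 - 2) = 2*4 = 8)
K = -146/33 (K = -5 + (-5 + 24)/(-3 + 36) = -5 + 19/33 = -146/33 ≈ -4.4242)
E(h, Z) = 160 + h (E(h, Z) = h + (4*5)*8 = h + 20*8 = h + 160 = 160 + h)
E(K, 70) - 3846 = (160 - 146/33) - 3846 = 5134/33 - 3846 = -121784/33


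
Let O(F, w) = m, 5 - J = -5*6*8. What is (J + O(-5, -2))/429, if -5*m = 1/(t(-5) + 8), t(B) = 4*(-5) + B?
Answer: 534/935 ≈ 0.57112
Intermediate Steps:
t(B) = -20 + B
J = 245 (J = 5 - (-5*6)*8 = 5 - (-30)*8 = 5 - 1*(-240) = 5 + 240 = 245)
m = 1/85 (m = -1/(5*((-20 - 5) + 8)) = -1/(5*(-25 + 8)) = -1/5/(-17) = -1/5*(-1/17) = 1/85 ≈ 0.011765)
O(F, w) = 1/85
(J + O(-5, -2))/429 = (245 + 1/85)/429 = (20826/85)*(1/429) = 534/935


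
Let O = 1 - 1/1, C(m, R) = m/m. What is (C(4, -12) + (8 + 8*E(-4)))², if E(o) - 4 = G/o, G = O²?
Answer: 1681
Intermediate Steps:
C(m, R) = 1
O = 0 (O = 1 - 1*1 = 1 - 1 = 0)
G = 0 (G = 0² = 0)
E(o) = 4 (E(o) = 4 + 0/o = 4 + 0 = 4)
(C(4, -12) + (8 + 8*E(-4)))² = (1 + (8 + 8*4))² = (1 + (8 + 32))² = (1 + 40)² = 41² = 1681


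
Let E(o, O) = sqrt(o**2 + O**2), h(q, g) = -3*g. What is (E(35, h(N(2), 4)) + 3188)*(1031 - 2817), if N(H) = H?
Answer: -5759850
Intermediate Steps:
E(o, O) = sqrt(O**2 + o**2)
(E(35, h(N(2), 4)) + 3188)*(1031 - 2817) = (sqrt((-3*4)**2 + 35**2) + 3188)*(1031 - 2817) = (sqrt((-12)**2 + 1225) + 3188)*(-1786) = (sqrt(144 + 1225) + 3188)*(-1786) = (sqrt(1369) + 3188)*(-1786) = (37 + 3188)*(-1786) = 3225*(-1786) = -5759850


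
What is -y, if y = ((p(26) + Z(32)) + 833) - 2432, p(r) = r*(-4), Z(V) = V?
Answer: 1671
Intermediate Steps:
p(r) = -4*r
y = -1671 (y = ((-4*26 + 32) + 833) - 2432 = ((-104 + 32) + 833) - 2432 = (-72 + 833) - 2432 = 761 - 2432 = -1671)
-y = -1*(-1671) = 1671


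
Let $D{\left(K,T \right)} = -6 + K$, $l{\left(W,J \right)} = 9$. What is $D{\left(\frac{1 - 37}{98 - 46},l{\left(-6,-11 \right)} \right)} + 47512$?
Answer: $\frac{617569}{13} \approx 47505.0$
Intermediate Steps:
$D{\left(\frac{1 - 37}{98 - 46},l{\left(-6,-11 \right)} \right)} + 47512 = \left(-6 + \frac{1 - 37}{98 - 46}\right) + 47512 = \left(-6 - \frac{36}{52}\right) + 47512 = \left(-6 - \frac{9}{13}\right) + 47512 = - \frac{87}{13} + 47512 = \frac{617569}{13}$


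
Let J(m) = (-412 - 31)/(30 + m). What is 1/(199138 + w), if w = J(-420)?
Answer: 390/77664263 ≈ 5.0216e-6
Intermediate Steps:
J(m) = -443/(30 + m)
w = 443/390 (w = -443/(30 - 420) = -443/(-390) = -443*(-1/390) = 443/390 ≈ 1.1359)
1/(199138 + w) = 1/(199138 + 443/390) = 1/(77664263/390) = 390/77664263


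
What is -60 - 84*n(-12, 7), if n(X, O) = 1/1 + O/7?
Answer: -228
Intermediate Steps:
n(X, O) = 1 + O/7 (n(X, O) = 1*1 + O*(1/7) = 1 + O/7)
-60 - 84*n(-12, 7) = -60 - 84*(1 + (1/7)*7) = -60 - 84*(1 + 1) = -60 - 84*2 = -60 - 168 = -228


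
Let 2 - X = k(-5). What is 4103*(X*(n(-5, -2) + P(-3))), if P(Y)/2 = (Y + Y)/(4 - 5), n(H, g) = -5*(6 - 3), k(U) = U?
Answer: -86163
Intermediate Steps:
X = 7 (X = 2 - 1*(-5) = 2 + 5 = 7)
n(H, g) = -15 (n(H, g) = -5*3 = -15)
P(Y) = -4*Y (P(Y) = 2*((Y + Y)/(4 - 5)) = 2*((2*Y)/(-1)) = 2*((2*Y)*(-1)) = 2*(-2*Y) = -4*Y)
4103*(X*(n(-5, -2) + P(-3))) = 4103*(7*(-15 - 4*(-3))) = 4103*(7*(-15 + 12)) = 4103*(7*(-3)) = 4103*(-21) = -86163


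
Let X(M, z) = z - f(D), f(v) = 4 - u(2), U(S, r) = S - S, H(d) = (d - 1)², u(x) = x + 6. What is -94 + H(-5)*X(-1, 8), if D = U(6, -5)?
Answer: 338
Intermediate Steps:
u(x) = 6 + x
H(d) = (-1 + d)²
U(S, r) = 0
D = 0
f(v) = -4 (f(v) = 4 - (6 + 2) = 4 - 1*8 = 4 - 8 = -4)
X(M, z) = 4 + z (X(M, z) = z - 1*(-4) = z + 4 = 4 + z)
-94 + H(-5)*X(-1, 8) = -94 + (-1 - 5)²*(4 + 8) = -94 + (-6)²*12 = -94 + 36*12 = -94 + 432 = 338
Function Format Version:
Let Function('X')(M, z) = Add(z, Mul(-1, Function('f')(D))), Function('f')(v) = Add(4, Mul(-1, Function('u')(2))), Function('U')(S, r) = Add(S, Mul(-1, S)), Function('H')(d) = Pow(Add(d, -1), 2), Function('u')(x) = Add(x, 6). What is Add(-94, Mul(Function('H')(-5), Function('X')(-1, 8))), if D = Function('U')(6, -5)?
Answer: 338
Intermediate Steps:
Function('u')(x) = Add(6, x)
Function('H')(d) = Pow(Add(-1, d), 2)
Function('U')(S, r) = 0
D = 0
Function('f')(v) = -4 (Function('f')(v) = Add(4, Mul(-1, Add(6, 2))) = Add(4, Mul(-1, 8)) = Add(4, -8) = -4)
Function('X')(M, z) = Add(4, z) (Function('X')(M, z) = Add(z, Mul(-1, -4)) = Add(z, 4) = Add(4, z))
Add(-94, Mul(Function('H')(-5), Function('X')(-1, 8))) = Add(-94, Mul(Pow(Add(-1, -5), 2), Add(4, 8))) = Add(-94, Mul(Pow(-6, 2), 12)) = Add(-94, Mul(36, 12)) = Add(-94, 432) = 338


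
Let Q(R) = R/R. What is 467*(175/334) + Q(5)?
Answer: 82059/334 ≈ 245.69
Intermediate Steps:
Q(R) = 1
467*(175/334) + Q(5) = 467*(175/334) + 1 = 81725/334 + 1 = 82059/334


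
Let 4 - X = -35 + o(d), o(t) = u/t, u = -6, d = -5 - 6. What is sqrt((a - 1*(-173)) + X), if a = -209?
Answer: 3*sqrt(33)/11 ≈ 1.5667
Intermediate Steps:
d = -11
o(t) = -6/t
X = 423/11 (X = 4 - (-35 - 6/(-11)) = 4 - (-35 - 6*(-1/11)) = 4 - (-35 + 6/11) = 4 - 1*(-379/11) = 4 + 379/11 = 423/11 ≈ 38.455)
sqrt((a - 1*(-173)) + X) = sqrt((-209 - 1*(-173)) + 423/11) = sqrt((-209 + 173) + 423/11) = sqrt(-36 + 423/11) = sqrt(27/11) = 3*sqrt(33)/11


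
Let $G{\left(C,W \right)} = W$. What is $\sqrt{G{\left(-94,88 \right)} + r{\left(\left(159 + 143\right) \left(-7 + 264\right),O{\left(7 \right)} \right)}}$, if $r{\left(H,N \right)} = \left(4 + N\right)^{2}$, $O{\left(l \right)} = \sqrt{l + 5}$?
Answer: $2 \sqrt{29 + 4 \sqrt{3}} \approx 11.988$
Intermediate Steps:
$O{\left(l \right)} = \sqrt{5 + l}$
$\sqrt{G{\left(-94,88 \right)} + r{\left(\left(159 + 143\right) \left(-7 + 264\right),O{\left(7 \right)} \right)}} = \sqrt{88 + \left(4 + \sqrt{5 + 7}\right)^{2}} = \sqrt{88 + \left(4 + \sqrt{12}\right)^{2}} = \sqrt{88 + \left(4 + 2 \sqrt{3}\right)^{2}}$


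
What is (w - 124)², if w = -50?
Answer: 30276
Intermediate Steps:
(w - 124)² = (-50 - 124)² = (-174)² = 30276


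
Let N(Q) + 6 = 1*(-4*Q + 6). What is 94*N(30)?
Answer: -11280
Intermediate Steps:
N(Q) = -4*Q (N(Q) = -6 + 1*(-4*Q + 6) = -6 + 1*(6 - 4*Q) = -6 + (6 - 4*Q) = -4*Q)
94*N(30) = 94*(-4*30) = 94*(-120) = -11280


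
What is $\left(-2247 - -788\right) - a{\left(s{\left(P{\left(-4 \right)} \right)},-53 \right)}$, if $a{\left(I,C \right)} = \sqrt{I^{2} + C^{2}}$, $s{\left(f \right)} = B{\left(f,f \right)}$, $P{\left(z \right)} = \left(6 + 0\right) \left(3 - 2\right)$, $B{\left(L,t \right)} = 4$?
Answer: $-1459 - 5 \sqrt{113} \approx -1512.2$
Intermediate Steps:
$P{\left(z \right)} = 6$ ($P{\left(z \right)} = 6 \cdot 1 = 6$)
$s{\left(f \right)} = 4$
$a{\left(I,C \right)} = \sqrt{C^{2} + I^{2}}$
$\left(-2247 - -788\right) - a{\left(s{\left(P{\left(-4 \right)} \right)},-53 \right)} = \left(-2247 - -788\right) - \sqrt{\left(-53\right)^{2} + 4^{2}} = \left(-2247 + 788\right) - \sqrt{2809 + 16} = -1459 - \sqrt{2825} = -1459 - 5 \sqrt{113}$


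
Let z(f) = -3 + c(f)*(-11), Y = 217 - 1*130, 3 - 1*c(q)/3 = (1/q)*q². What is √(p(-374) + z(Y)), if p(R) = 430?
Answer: √3199 ≈ 56.560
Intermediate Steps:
c(q) = 9 - 3*q (c(q) = 9 - 3*1/q*q² = 9 - 3*q²/q = 9 - 3*q)
Y = 87 (Y = 217 - 130 = 87)
z(f) = -102 + 33*f (z(f) = -3 + (9 - 3*f)*(-11) = -3 + (-99 + 33*f) = -102 + 33*f)
√(p(-374) + z(Y)) = √(430 + (-102 + 33*87)) = √(430 + (-102 + 2871)) = √(430 + 2769) = √3199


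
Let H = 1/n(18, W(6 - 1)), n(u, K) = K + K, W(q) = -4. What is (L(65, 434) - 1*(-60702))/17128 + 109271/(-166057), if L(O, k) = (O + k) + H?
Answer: 66329920095/22753794368 ≈ 2.9151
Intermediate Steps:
n(u, K) = 2*K
H = -1/8 (H = 1/(2*(-4)) = 1/(-8) = -1/8 ≈ -0.12500)
L(O, k) = -1/8 + O + k (L(O, k) = (O + k) - 1/8 = -1/8 + O + k)
(L(65, 434) - 1*(-60702))/17128 + 109271/(-166057) = ((-1/8 + 65 + 434) - 1*(-60702))/17128 + 109271/(-166057) = (3991/8 + 60702)*(1/17128) + 109271*(-1/166057) = (489607/8)*(1/17128) - 109271/166057 = 489607/137024 - 109271/166057 = 66329920095/22753794368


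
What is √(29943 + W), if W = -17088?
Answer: √12855 ≈ 113.38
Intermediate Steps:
√(29943 + W) = √(29943 - 17088) = √12855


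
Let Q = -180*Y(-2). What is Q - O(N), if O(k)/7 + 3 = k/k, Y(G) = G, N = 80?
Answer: 374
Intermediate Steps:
O(k) = -14 (O(k) = -21 + 7*(k/k) = -21 + 7*1 = -21 + 7 = -14)
Q = 360 (Q = -180*(-2) = 360)
Q - O(N) = 360 - 1*(-14) = 360 + 14 = 374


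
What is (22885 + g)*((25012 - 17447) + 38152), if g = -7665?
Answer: 695812740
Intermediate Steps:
(22885 + g)*((25012 - 17447) + 38152) = (22885 - 7665)*((25012 - 17447) + 38152) = 15220*(7565 + 38152) = 15220*45717 = 695812740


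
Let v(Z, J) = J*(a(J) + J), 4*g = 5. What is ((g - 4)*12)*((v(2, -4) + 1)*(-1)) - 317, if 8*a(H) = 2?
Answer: 211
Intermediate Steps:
g = 5/4 (g = (1/4)*5 = 5/4 ≈ 1.2500)
a(H) = 1/4 (a(H) = (1/8)*2 = 1/4)
v(Z, J) = J*(1/4 + J)
((g - 4)*12)*((v(2, -4) + 1)*(-1)) - 317 = ((5/4 - 4)*12)*((-4*(1/4 - 4) + 1)*(-1)) - 317 = (-11/4*12)*((-4*(-15/4) + 1)*(-1)) - 317 = -33*(15 + 1)*(-1) - 317 = -528*(-1) - 317 = -33*(-16) - 317 = 528 - 317 = 211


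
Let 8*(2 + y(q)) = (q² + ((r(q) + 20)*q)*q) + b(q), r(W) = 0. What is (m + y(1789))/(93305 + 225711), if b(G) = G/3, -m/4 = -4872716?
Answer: 167353825/1914096 ≈ 87.432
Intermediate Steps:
m = 19490864 (m = -4*(-4872716) = 19490864)
b(G) = G/3 (b(G) = G*(⅓) = G/3)
y(q) = -2 + q/24 + 21*q²/8 (y(q) = -2 + ((q² + ((0 + 20)*q)*q) + q/3)/8 = -2 + ((q² + (20*q)*q) + q/3)/8 = -2 + ((q² + 20*q²) + q/3)/8 = -2 + (21*q² + q/3)/8 = -2 + (q/24 + 21*q²/8) = -2 + q/24 + 21*q²/8)
(m + y(1789))/(93305 + 225711) = (19490864 + (-2 + (1/24)*1789 + (21/8)*1789²))/(93305 + 225711) = (19490864 + (-2 + 1789/24 + (21/8)*3200521))/319016 = (19490864 + (-2 + 1789/24 + 67210941/8))*(1/319016) = (19490864 + 50408641/6)*(1/319016) = (167353825/6)*(1/319016) = 167353825/1914096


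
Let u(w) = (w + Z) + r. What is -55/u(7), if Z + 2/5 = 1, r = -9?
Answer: 275/7 ≈ 39.286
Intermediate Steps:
Z = ⅗ (Z = -⅖ + 1 = ⅗ ≈ 0.60000)
u(w) = -42/5 + w (u(w) = (w + ⅗) - 9 = (⅗ + w) - 9 = -42/5 + w)
-55/u(7) = -55/(-42/5 + 7) = -55/(-7/5) = -55*(-5/7) = 275/7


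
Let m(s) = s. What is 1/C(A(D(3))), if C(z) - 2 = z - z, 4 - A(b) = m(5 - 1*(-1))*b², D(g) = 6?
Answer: ½ ≈ 0.50000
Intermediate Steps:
A(b) = 4 - 6*b² (A(b) = 4 - (5 - 1*(-1))*b² = 4 - (5 + 1)*b² = 4 - 6*b²)
C(z) = 2 (C(z) = 2 + (z - z) = 2 + 0 = 2)
1/C(A(D(3))) = 1/2 = ½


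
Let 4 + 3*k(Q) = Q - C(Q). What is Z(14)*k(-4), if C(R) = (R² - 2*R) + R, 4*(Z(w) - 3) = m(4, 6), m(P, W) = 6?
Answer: -42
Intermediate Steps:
Z(w) = 9/2 (Z(w) = 3 + (¼)*6 = 3 + 3/2 = 9/2)
C(R) = R² - R
k(Q) = -4/3 + Q/3 - Q*(-1 + Q)/3 (k(Q) = -4/3 + (Q - Q*(-1 + Q))/3 = -4/3 + (Q/3 - Q*(-1 + Q)/3) = -4/3 + Q/3 - Q*(-1 + Q)/3)
Z(14)*k(-4) = 9*(-4/3 + (⅓)*(-4) - ⅓*(-4)*(-1 - 4))/2 = 9*(-4/3 - 4/3 - ⅓*(-4)*(-5))/2 = 9*(-4/3 - 4/3 - 20/3)/2 = (9/2)*(-28/3) = -42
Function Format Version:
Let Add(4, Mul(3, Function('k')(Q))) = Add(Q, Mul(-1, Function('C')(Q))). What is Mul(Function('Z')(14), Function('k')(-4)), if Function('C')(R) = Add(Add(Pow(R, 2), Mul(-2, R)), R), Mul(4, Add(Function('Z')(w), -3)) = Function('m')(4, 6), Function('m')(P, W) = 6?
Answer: -42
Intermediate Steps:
Function('Z')(w) = Rational(9, 2) (Function('Z')(w) = Add(3, Mul(Rational(1, 4), 6)) = Add(3, Rational(3, 2)) = Rational(9, 2))
Function('C')(R) = Add(Pow(R, 2), Mul(-1, R))
Function('k')(Q) = Add(Rational(-4, 3), Mul(Rational(1, 3), Q), Mul(Rational(-1, 3), Q, Add(-1, Q))) (Function('k')(Q) = Add(Rational(-4, 3), Mul(Rational(1, 3), Add(Q, Mul(-1, Mul(Q, Add(-1, Q)))))) = Add(Rational(-4, 3), Mul(Rational(1, 3), Add(Q, Mul(-1, Q, Add(-1, Q))))) = Add(Rational(-4, 3), Add(Mul(Rational(1, 3), Q), Mul(Rational(-1, 3), Q, Add(-1, Q)))) = Add(Rational(-4, 3), Mul(Rational(1, 3), Q), Mul(Rational(-1, 3), Q, Add(-1, Q))))
Mul(Function('Z')(14), Function('k')(-4)) = Mul(Rational(9, 2), Add(Rational(-4, 3), Mul(Rational(1, 3), -4), Mul(Rational(-1, 3), -4, Add(-1, -4)))) = Mul(Rational(9, 2), Add(Rational(-4, 3), Rational(-4, 3), Mul(Rational(-1, 3), -4, -5))) = Mul(Rational(9, 2), Add(Rational(-4, 3), Rational(-4, 3), Rational(-20, 3))) = Mul(Rational(9, 2), Rational(-28, 3)) = -42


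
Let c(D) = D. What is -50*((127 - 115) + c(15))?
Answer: -1350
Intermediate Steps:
-50*((127 - 115) + c(15)) = -50*((127 - 115) + 15) = -50*(12 + 15) = -50*27 = -1350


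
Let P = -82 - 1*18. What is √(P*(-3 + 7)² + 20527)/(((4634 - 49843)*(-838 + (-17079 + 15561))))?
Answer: 3*√2103/106512404 ≈ 1.2916e-6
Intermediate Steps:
P = -100 (P = -82 - 18 = -100)
√(P*(-3 + 7)² + 20527)/(((4634 - 49843)*(-838 + (-17079 + 15561)))) = √(-100*(-3 + 7)² + 20527)/(((4634 - 49843)*(-838 + (-17079 + 15561)))) = √(-100*4² + 20527)/((-45209*(-838 - 1518))) = √(-100*16 + 20527)/((-45209*(-2356))) = √(-1600 + 20527)/106512404 = √18927*(1/106512404) = (3*√2103)*(1/106512404) = 3*√2103/106512404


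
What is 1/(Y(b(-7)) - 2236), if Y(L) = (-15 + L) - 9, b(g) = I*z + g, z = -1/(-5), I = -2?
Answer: -5/11337 ≈ -0.00044103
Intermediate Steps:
z = ⅕ (z = -1*(-⅕) = ⅕ ≈ 0.20000)
b(g) = -⅖ + g (b(g) = -2*⅕ + g = -⅖ + g)
Y(L) = -24 + L
1/(Y(b(-7)) - 2236) = 1/((-24 + (-⅖ - 7)) - 2236) = 1/((-24 - 37/5) - 2236) = 1/(-157/5 - 2236) = 1/(-11337/5) = -5/11337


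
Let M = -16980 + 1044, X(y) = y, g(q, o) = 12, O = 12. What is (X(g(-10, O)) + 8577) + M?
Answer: -7347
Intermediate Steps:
M = -15936
(X(g(-10, O)) + 8577) + M = (12 + 8577) - 15936 = 8589 - 15936 = -7347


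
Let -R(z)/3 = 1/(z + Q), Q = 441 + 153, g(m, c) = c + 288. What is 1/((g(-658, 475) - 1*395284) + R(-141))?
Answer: -151/59572672 ≈ -2.5347e-6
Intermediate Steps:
g(m, c) = 288 + c
Q = 594
R(z) = -3/(594 + z) (R(z) = -3/(z + 594) = -3/(594 + z))
1/((g(-658, 475) - 1*395284) + R(-141)) = 1/(((288 + 475) - 1*395284) - 3/(594 - 141)) = 1/((763 - 395284) - 3/453) = 1/(-394521 - 3*1/453) = 1/(-394521 - 1/151) = 1/(-59572672/151) = -151/59572672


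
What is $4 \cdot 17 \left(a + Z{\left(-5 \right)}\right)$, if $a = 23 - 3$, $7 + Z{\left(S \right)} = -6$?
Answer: $476$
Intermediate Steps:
$Z{\left(S \right)} = -13$ ($Z{\left(S \right)} = -7 - 6 = -13$)
$a = 20$
$4 \cdot 17 \left(a + Z{\left(-5 \right)}\right) = 4 \cdot 17 \left(20 - 13\right) = 68 \cdot 7 = 476$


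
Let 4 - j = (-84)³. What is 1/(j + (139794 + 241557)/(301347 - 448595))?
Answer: 147248/87274686233 ≈ 1.6872e-6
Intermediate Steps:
j = 592708 (j = 4 - 1*(-84)³ = 4 - 1*(-592704) = 4 + 592704 = 592708)
1/(j + (139794 + 241557)/(301347 - 448595)) = 1/(592708 + (139794 + 241557)/(301347 - 448595)) = 1/(592708 + 381351/(-147248)) = 1/(592708 + 381351*(-1/147248)) = 1/(592708 - 381351/147248) = 1/(87274686233/147248) = 147248/87274686233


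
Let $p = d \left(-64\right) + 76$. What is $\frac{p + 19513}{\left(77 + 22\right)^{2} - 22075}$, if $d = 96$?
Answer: $- \frac{13445}{12274} \approx -1.0954$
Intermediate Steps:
$p = -6068$ ($p = 96 \left(-64\right) + 76 = -6144 + 76 = -6068$)
$\frac{p + 19513}{\left(77 + 22\right)^{2} - 22075} = \frac{-6068 + 19513}{\left(77 + 22\right)^{2} - 22075} = \frac{13445}{99^{2} - 22075} = \frac{13445}{9801 - 22075} = \frac{13445}{-12274} = 13445 \left(- \frac{1}{12274}\right) = - \frac{13445}{12274}$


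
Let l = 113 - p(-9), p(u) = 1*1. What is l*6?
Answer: 672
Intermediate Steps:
p(u) = 1
l = 112 (l = 113 - 1*1 = 113 - 1 = 112)
l*6 = 112*6 = 672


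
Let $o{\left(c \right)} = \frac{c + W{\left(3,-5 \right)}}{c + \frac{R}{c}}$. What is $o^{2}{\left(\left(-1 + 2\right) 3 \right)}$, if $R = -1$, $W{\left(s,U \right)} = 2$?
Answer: $\frac{225}{64} \approx 3.5156$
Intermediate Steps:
$o{\left(c \right)} = \frac{2 + c}{c - \frac{1}{c}}$ ($o{\left(c \right)} = \frac{c + 2}{c - \frac{1}{c}} = \frac{2 + c}{c - \frac{1}{c}}$)
$o^{2}{\left(\left(-1 + 2\right) 3 \right)} = \left(\frac{\left(-1 + 2\right) 3 \left(2 + \left(-1 + 2\right) 3\right)}{-1 + \left(\left(-1 + 2\right) 3\right)^{2}}\right)^{2} = \left(\frac{1 \cdot 3 \left(2 + 1 \cdot 3\right)}{-1 + \left(1 \cdot 3\right)^{2}}\right)^{2} = \left(\frac{3 \left(2 + 3\right)}{-1 + 3^{2}}\right)^{2} = \left(3 \frac{1}{-1 + 9} \cdot 5\right)^{2} = \left(3 \cdot \frac{1}{8} \cdot 5\right)^{2} = \left(\frac{15}{8}\right)^{2} = \frac{225}{64}$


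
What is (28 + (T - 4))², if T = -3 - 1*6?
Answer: 225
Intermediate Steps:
T = -9 (T = -3 - 6 = -9)
(28 + (T - 4))² = (28 + (-9 - 4))² = (28 - 13)² = 15² = 225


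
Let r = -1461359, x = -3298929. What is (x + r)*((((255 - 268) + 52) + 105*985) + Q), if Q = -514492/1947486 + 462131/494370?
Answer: -39515775984783919182544/80231554485 ≈ -4.9252e+11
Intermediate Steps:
Q = 107607373771/160463108970 (Q = -514492*1/1947486 + 462131*(1/494370) = -257246/973743 + 462131/494370 = 107607373771/160463108970 ≈ 0.67060)
(x + r)*((((255 - 268) + 52) + 105*985) + Q) = (-3298929 - 1461359)*((((255 - 268) + 52) + 105*985) + 107607373771/160463108970) = -4760288*(((-13 + 52) + 103425) + 107607373771/160463108970) = -4760288*((39 + 103425) + 107607373771/160463108970) = -4760288*(103464 + 107607373771/160463108970) = -4760288*16602262713845851/160463108970 = -39515775984783919182544/80231554485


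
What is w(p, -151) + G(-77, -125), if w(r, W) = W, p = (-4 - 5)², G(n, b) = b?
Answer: -276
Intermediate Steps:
p = 81 (p = (-9)² = 81)
w(p, -151) + G(-77, -125) = -151 - 125 = -276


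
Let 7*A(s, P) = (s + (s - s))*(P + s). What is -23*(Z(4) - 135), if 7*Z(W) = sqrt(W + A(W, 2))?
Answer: 3105 - 46*sqrt(91)/49 ≈ 3096.0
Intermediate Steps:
A(s, P) = s*(P + s)/7 (A(s, P) = ((s + (s - s))*(P + s))/7 = ((s + 0)*(P + s))/7 = (s*(P + s))/7 = s*(P + s)/7)
Z(W) = sqrt(W + W*(2 + W)/7)/7
-23*(Z(4) - 135) = -23*(sqrt(7)*sqrt(4*(9 + 4))/49 - 135) = -23*(sqrt(7)*sqrt(4*13)/49 - 135) = -23*(sqrt(7)*sqrt(52)/49 - 135) = -23*(sqrt(7)*(2*sqrt(13))/49 - 135) = -23*(2*sqrt(91)/49 - 135) = -23*(-135 + 2*sqrt(91)/49) = 3105 - 46*sqrt(91)/49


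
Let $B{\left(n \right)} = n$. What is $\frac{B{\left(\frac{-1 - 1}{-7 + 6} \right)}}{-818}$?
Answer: $- \frac{1}{409} \approx -0.002445$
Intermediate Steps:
$\frac{B{\left(\frac{-1 - 1}{-7 + 6} \right)}}{-818} = \frac{\left(-1 - 1\right) \frac{1}{-7 + 6}}{-818} = - \frac{2}{-1} \left(- \frac{1}{818}\right) = \left(-2\right) \left(-1\right) \left(- \frac{1}{818}\right) = 2 \left(- \frac{1}{818}\right) = - \frac{1}{409}$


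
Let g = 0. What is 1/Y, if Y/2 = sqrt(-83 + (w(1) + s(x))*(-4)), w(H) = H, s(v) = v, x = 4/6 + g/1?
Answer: -I*sqrt(807)/538 ≈ -0.052803*I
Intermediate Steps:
x = 2/3 (x = 4/6 + 0/1 = 4*(1/6) + 0*1 = 2/3 + 0 = 2/3 ≈ 0.66667)
Y = 2*I*sqrt(807)/3 (Y = 2*sqrt(-83 + (1 + 2/3)*(-4)) = 2*sqrt(-83 + (5/3)*(-4)) = 2*sqrt(-83 - 20/3) = 2*sqrt(-269/3) = 2*(I*sqrt(807)/3) = 2*I*sqrt(807)/3 ≈ 18.939*I)
1/Y = 1/(2*I*sqrt(807)/3) = -I*sqrt(807)/538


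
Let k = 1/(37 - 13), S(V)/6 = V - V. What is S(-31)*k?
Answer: 0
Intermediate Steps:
S(V) = 0 (S(V) = 6*(V - V) = 6*0 = 0)
k = 1/24 ≈ 0.041667
S(-31)*k = 0*(1/24) = 0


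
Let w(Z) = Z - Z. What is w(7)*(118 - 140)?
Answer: 0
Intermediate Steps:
w(Z) = 0
w(7)*(118 - 140) = 0*(118 - 140) = 0*(-22) = 0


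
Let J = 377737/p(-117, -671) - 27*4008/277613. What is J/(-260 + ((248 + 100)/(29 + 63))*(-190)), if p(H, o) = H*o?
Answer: -2216486730187/490595630935410 ≈ -0.0045180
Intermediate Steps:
J = 96368988269/21794563791 (J = 377737/((-117*(-671))) - 27*4008/277613 = 377737/78507 - 108216*1/277613 = 377737*(1/78507) - 108216/277613 = 377737/78507 - 108216/277613 = 96368988269/21794563791 ≈ 4.4217)
J/(-260 + ((248 + 100)/(29 + 63))*(-190)) = 96368988269/(21794563791*(-260 + ((248 + 100)/(29 + 63))*(-190))) = 96368988269/(21794563791*(-260 + (348/92)*(-190))) = 96368988269/(21794563791*(-260 + (348*(1/92))*(-190))) = 96368988269/(21794563791*(-260 + (87/23)*(-190))) = 96368988269/(21794563791*(-260 - 16530/23)) = 96368988269/(21794563791*(-22510/23)) = (96368988269/21794563791)*(-23/22510) = -2216486730187/490595630935410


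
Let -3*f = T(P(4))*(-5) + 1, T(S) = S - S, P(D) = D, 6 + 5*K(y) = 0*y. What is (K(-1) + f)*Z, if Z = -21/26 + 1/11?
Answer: 943/858 ≈ 1.0991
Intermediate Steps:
K(y) = -6/5 (K(y) = -6/5 + (0*y)/5 = -6/5 + (⅕)*0 = -6/5 + 0 = -6/5)
Z = -205/286 (Z = -21*1/26 + 1*(1/11) = -21/26 + 1/11 = -205/286 ≈ -0.71678)
T(S) = 0
f = -⅓ (f = -(0*(-5) + 1)/3 = -(0 + 1)/3 = -⅓*1 = -⅓ ≈ -0.33333)
(K(-1) + f)*Z = (-6/5 - ⅓)*(-205/286) = -23/15*(-205/286) = 943/858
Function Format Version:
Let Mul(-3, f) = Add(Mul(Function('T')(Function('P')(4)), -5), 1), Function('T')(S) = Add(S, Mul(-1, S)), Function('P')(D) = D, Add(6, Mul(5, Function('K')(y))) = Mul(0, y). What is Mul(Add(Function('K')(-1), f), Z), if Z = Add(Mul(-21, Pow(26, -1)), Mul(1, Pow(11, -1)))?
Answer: Rational(943, 858) ≈ 1.0991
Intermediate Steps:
Function('K')(y) = Rational(-6, 5) (Function('K')(y) = Add(Rational(-6, 5), Mul(Rational(1, 5), Mul(0, y))) = Add(Rational(-6, 5), Mul(Rational(1, 5), 0)) = Add(Rational(-6, 5), 0) = Rational(-6, 5))
Z = Rational(-205, 286) (Z = Add(Mul(-21, Rational(1, 26)), Mul(1, Rational(1, 11))) = Add(Rational(-21, 26), Rational(1, 11)) = Rational(-205, 286) ≈ -0.71678)
Function('T')(S) = 0
f = Rational(-1, 3) (f = Mul(Rational(-1, 3), Add(Mul(0, -5), 1)) = Mul(Rational(-1, 3), Add(0, 1)) = Mul(Rational(-1, 3), 1) = Rational(-1, 3) ≈ -0.33333)
Mul(Add(Function('K')(-1), f), Z) = Mul(Add(Rational(-6, 5), Rational(-1, 3)), Rational(-205, 286)) = Mul(Rational(-23, 15), Rational(-205, 286)) = Rational(943, 858)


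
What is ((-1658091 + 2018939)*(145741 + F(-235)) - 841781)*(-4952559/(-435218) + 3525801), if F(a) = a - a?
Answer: 80698440729614160709899/435218 ≈ 1.8542e+17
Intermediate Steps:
F(a) = 0
((-1658091 + 2018939)*(145741 + F(-235)) - 841781)*(-4952559/(-435218) + 3525801) = ((-1658091 + 2018939)*(145741 + 0) - 841781)*(-4952559/(-435218) + 3525801) = (360848*145741 - 841781)*(-4952559*(-1/435218) + 3525801) = (52590348368 - 841781)*(4952559/435218 + 3525801) = 52589506587*(1534497012177/435218) = 80698440729614160709899/435218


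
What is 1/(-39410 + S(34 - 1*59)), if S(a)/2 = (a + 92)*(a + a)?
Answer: -1/46110 ≈ -2.1687e-5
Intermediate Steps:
S(a) = 4*a*(92 + a) (S(a) = 2*((a + 92)*(a + a)) = 2*((92 + a)*(2*a)) = 2*(2*a*(92 + a)) = 4*a*(92 + a))
1/(-39410 + S(34 - 1*59)) = 1/(-39410 + 4*(34 - 1*59)*(92 + (34 - 1*59))) = 1/(-39410 + 4*(34 - 59)*(92 + (34 - 59))) = 1/(-39410 + 4*(-25)*(92 - 25)) = 1/(-39410 + 4*(-25)*67) = 1/(-39410 - 6700) = 1/(-46110) = -1/46110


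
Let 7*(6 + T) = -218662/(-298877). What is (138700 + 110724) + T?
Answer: 521817343764/2092139 ≈ 2.4942e+5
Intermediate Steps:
T = -12334172/2092139 (T = -6 + (-218662/(-298877))/7 = -6 + (-218662*(-1/298877))/7 = -6 + (⅐)*(218662/298877) = -6 + 218662/2092139 = -12334172/2092139 ≈ -5.8955)
(138700 + 110724) + T = (138700 + 110724) - 12334172/2092139 = 249424 - 12334172/2092139 = 521817343764/2092139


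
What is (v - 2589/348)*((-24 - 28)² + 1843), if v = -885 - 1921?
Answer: -1483954373/116 ≈ -1.2793e+7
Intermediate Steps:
v = -2806
(v - 2589/348)*((-24 - 28)² + 1843) = (-2806 - 2589/348)*((-24 - 28)² + 1843) = (-2806 - 2589*1/348)*((-52)² + 1843) = (-2806 - 863/116)*(2704 + 1843) = -326359/116*4547 = -1483954373/116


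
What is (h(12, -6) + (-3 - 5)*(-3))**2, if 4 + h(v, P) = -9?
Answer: 121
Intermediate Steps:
h(v, P) = -13 (h(v, P) = -4 - 9 = -13)
(h(12, -6) + (-3 - 5)*(-3))**2 = (-13 + (-3 - 5)*(-3))**2 = (-13 - 8*(-3))**2 = (-13 + 24)**2 = 11**2 = 121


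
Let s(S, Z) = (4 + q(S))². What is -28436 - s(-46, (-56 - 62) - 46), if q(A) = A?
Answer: -30200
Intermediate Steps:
s(S, Z) = (4 + S)²
-28436 - s(-46, (-56 - 62) - 46) = -28436 - (4 - 46)² = -28436 - 1*(-42)² = -28436 - 1*1764 = -28436 - 1764 = -30200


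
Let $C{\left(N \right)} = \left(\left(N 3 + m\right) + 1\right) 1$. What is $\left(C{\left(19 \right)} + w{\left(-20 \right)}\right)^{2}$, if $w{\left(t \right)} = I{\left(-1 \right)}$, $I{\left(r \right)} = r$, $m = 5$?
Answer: $3844$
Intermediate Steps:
$C{\left(N \right)} = 6 + 3 N$ ($C{\left(N \right)} = \left(\left(N 3 + 5\right) + 1\right) 1 = \left(\left(3 N + 5\right) + 1\right) 1 = \left(\left(5 + 3 N\right) + 1\right) 1 = \left(6 + 3 N\right) 1 = 6 + 3 N$)
$w{\left(t \right)} = -1$
$\left(C{\left(19 \right)} + w{\left(-20 \right)}\right)^{2} = \left(\left(6 + 3 \cdot 19\right) - 1\right)^{2} = \left(\left(6 + 57\right) - 1\right)^{2} = \left(63 - 1\right)^{2} = 62^{2} = 3844$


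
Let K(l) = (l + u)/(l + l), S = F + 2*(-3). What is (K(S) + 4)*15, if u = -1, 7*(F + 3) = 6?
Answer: 1300/19 ≈ 68.421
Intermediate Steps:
F = -15/7 (F = -3 + (1/7)*6 = -3 + 6/7 = -15/7 ≈ -2.1429)
S = -57/7 (S = -15/7 + 2*(-3) = -15/7 - 6 = -57/7 ≈ -8.1429)
K(l) = (-1 + l)/(2*l) (K(l) = (l - 1)/(l + l) = (-1 + l)/((2*l)) = (-1 + l)*(1/(2*l)) = (-1 + l)/(2*l))
(K(S) + 4)*15 = ((-1 - 57/7)/(2*(-57/7)) + 4)*15 = ((1/2)*(-7/57)*(-64/7) + 4)*15 = (32/57 + 4)*15 = (260/57)*15 = 1300/19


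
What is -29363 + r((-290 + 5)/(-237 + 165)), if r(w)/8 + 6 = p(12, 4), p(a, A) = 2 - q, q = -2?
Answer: -29379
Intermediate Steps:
p(a, A) = 4 (p(a, A) = 2 - 1*(-2) = 2 + 2 = 4)
r(w) = -16 (r(w) = -48 + 8*4 = -48 + 32 = -16)
-29363 + r((-290 + 5)/(-237 + 165)) = -29363 - 16 = -29379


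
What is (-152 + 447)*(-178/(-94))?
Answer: 26255/47 ≈ 558.62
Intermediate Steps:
(-152 + 447)*(-178/(-94)) = 295*(-178*(-1/94)) = 295*(89/47) = 26255/47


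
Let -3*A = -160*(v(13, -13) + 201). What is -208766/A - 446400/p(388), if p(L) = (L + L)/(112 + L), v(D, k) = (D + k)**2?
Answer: -149554125151/519920 ≈ -2.8765e+5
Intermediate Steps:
p(L) = 2*L/(112 + L) (p(L) = (2*L)/(112 + L) = 2*L/(112 + L))
A = 10720 (A = -(-160)*((13 - 13)**2 + 201)/3 = -(-160)*(0**2 + 201)/3 = -(-160)*(0 + 201)/3 = -(-160)*201/3 = -1/3*(-32160) = 10720)
-208766/A - 446400/p(388) = -208766/10720 - 446400/(2*388/(112 + 388)) = -208766*1/10720 - 446400/(2*388/500) = -104383/5360 - 446400/(2*388*(1/500)) = -104383/5360 - 446400/194/125 = -104383/5360 - 446400*125/194 = -104383/5360 - 27900000/97 = -149554125151/519920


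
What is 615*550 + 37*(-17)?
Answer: 337621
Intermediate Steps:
615*550 + 37*(-17) = 338250 - 629 = 337621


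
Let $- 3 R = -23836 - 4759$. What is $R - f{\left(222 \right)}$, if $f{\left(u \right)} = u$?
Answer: $\frac{27929}{3} \approx 9309.7$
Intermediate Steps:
$R = \frac{28595}{3}$ ($R = - \frac{-23836 - 4759}{3} = \left(- \frac{1}{3}\right) \left(-28595\right) = \frac{28595}{3} \approx 9531.7$)
$R - f{\left(222 \right)} = \frac{28595}{3} - 222 = \frac{27929}{3}$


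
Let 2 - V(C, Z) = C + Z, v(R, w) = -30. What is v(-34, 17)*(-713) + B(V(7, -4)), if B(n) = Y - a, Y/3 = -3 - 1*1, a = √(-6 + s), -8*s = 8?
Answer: 21378 - I*√7 ≈ 21378.0 - 2.6458*I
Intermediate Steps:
s = -1 (s = -⅛*8 = -1)
a = I*√7 (a = √(-6 - 1) = √(-7) = I*√7 ≈ 2.6458*I)
Y = -12 (Y = 3*(-3 - 1*1) = 3*(-3 - 1) = 3*(-4) = -12)
V(C, Z) = 2 - C - Z (V(C, Z) = 2 - (C + Z) = 2 + (-C - Z) = 2 - C - Z)
B(n) = -12 - I*√7
v(-34, 17)*(-713) + B(V(7, -4)) = -30*(-713) + (-12 - I*√7) = 21390 + (-12 - I*√7) = 21378 - I*√7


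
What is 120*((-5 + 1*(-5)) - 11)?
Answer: -2520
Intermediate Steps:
120*((-5 + 1*(-5)) - 11) = 120*((-5 - 5) - 11) = 120*(-10 - 11) = 120*(-21) = -2520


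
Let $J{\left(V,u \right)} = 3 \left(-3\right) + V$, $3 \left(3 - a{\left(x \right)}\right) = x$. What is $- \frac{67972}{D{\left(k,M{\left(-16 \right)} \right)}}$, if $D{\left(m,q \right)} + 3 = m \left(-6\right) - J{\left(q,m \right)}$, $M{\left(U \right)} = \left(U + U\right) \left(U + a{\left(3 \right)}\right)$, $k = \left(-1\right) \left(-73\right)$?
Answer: $\frac{16993}{220} \approx 77.241$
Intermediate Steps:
$a{\left(x \right)} = 3 - \frac{x}{3}$
$k = 73$
$J{\left(V,u \right)} = -9 + V$
$M{\left(U \right)} = 2 U \left(2 + U\right)$ ($M{\left(U \right)} = \left(U + U\right) \left(U + \left(3 - 1\right)\right) = 2 U \left(U + \left(3 - 1\right)\right) = 2 U \left(U + 2\right) = 2 U \left(2 + U\right)$)
$D{\left(m,q \right)} = 6 - q - 6 m$ ($D{\left(m,q \right)} = -3 - \left(-9 + q - m \left(-6\right)\right) = -3 - \left(-9 + q + 6 m\right) = 6 - q - 6 m$)
$- \frac{67972}{D{\left(k,M{\left(-16 \right)} \right)}} = - \frac{67972}{6 - 2 \left(-16\right) \left(2 - 16\right) - 438} = - \frac{67972}{6 - 2 \left(-16\right) \left(-14\right) - 438} = - \frac{67972}{6 - 448 - 438} = - \frac{67972}{-880} = \left(-67972\right) \left(- \frac{1}{880}\right) = \frac{16993}{220}$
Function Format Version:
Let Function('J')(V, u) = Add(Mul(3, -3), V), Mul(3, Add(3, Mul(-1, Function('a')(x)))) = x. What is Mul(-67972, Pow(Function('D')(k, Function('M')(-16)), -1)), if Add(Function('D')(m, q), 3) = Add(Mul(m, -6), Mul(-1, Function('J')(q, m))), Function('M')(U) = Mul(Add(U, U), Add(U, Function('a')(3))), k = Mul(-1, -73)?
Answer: Rational(16993, 220) ≈ 77.241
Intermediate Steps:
Function('a')(x) = Add(3, Mul(Rational(-1, 3), x))
k = 73
Function('J')(V, u) = Add(-9, V)
Function('M')(U) = Mul(2, U, Add(2, U)) (Function('M')(U) = Mul(Add(U, U), Add(U, Add(3, Mul(Rational(-1, 3), 3)))) = Mul(Mul(2, U), Add(U, Add(3, -1))) = Mul(Mul(2, U), Add(U, 2)) = Mul(Mul(2, U), Add(2, U)) = Mul(2, U, Add(2, U)))
Function('D')(m, q) = Add(6, Mul(-1, q), Mul(-6, m)) (Function('D')(m, q) = Add(-3, Add(Mul(m, -6), Mul(-1, Add(-9, q)))) = Add(-3, Add(Mul(-6, m), Add(9, Mul(-1, q)))) = Add(-3, Add(9, Mul(-1, q), Mul(-6, m))) = Add(6, Mul(-1, q), Mul(-6, m)))
Mul(-67972, Pow(Function('D')(k, Function('M')(-16)), -1)) = Mul(-67972, Pow(Add(6, Mul(-1, Mul(2, -16, Add(2, -16))), Mul(-6, 73)), -1)) = Mul(-67972, Pow(Add(6, Mul(-1, Mul(2, -16, -14)), -438), -1)) = Mul(-67972, Pow(Add(6, Mul(-1, 448), -438), -1)) = Mul(-67972, Pow(Add(6, -448, -438), -1)) = Mul(-67972, Pow(-880, -1)) = Mul(-67972, Rational(-1, 880)) = Rational(16993, 220)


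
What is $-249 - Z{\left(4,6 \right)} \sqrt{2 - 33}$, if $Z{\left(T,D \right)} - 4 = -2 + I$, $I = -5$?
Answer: $-249 + 3 i \sqrt{31} \approx -249.0 + 16.703 i$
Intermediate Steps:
$Z{\left(T,D \right)} = -3$ ($Z{\left(T,D \right)} = 4 - 7 = -3$)
$-249 - Z{\left(4,6 \right)} \sqrt{2 - 33} = -249 - - 3 \sqrt{2 - 33} = -249 - - 3 \sqrt{-31} = -249 - - 3 i \sqrt{31} = -249 + 3 i \sqrt{31}$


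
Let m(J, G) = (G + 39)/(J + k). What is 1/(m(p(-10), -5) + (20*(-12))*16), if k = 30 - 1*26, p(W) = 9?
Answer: -13/49886 ≈ -0.00026059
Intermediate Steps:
k = 4 (k = 30 - 26 = 4)
m(J, G) = (39 + G)/(4 + J) (m(J, G) = (G + 39)/(J + 4) = (39 + G)/(4 + J))
1/(m(p(-10), -5) + (20*(-12))*16) = 1/((39 - 5)/(4 + 9) + (20*(-12))*16) = 1/(34/13 - 240*16) = 1/((1/13)*34 - 3840) = 1/(34/13 - 3840) = 1/(-49886/13) = -13/49886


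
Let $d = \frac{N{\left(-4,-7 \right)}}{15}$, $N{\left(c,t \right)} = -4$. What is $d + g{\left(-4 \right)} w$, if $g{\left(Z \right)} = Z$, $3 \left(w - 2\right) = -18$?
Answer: $\frac{236}{15} \approx 15.733$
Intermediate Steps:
$w = -4$ ($w = 2 + \frac{1}{3} \left(-18\right) = 2 - 6 = -4$)
$d = - \frac{4}{15} \approx -0.26667$
$d + g{\left(-4 \right)} w = - \frac{4}{15} - -16 = - \frac{4}{15} + 16 = \frac{236}{15}$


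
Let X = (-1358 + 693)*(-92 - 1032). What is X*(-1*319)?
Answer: -238439740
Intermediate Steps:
X = 747460 (X = -665*(-1124) = 747460)
X*(-1*319) = 747460*(-1*319) = 747460*(-319) = -238439740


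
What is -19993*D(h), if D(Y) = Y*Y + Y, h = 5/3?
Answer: -799720/9 ≈ -88858.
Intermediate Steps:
h = 5/3 (h = 5*(1/3) = 5/3 ≈ 1.6667)
D(Y) = Y + Y**2 (D(Y) = Y**2 + Y = Y + Y**2)
-19993*D(h) = -99965*(1 + 5/3)/3 = -99965*8/(3*3) = -19993*40/9 = -799720/9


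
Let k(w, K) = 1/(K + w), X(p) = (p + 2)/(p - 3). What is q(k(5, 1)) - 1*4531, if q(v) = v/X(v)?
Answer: -353435/78 ≈ -4531.2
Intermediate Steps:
X(p) = (2 + p)/(-3 + p)
q(v) = v*(-3 + v)/(2 + v) (q(v) = v/(((2 + v)/(-3 + v))) = v*((-3 + v)/(2 + v)) = v*(-3 + v)/(2 + v))
q(k(5, 1)) - 1*4531 = (-3 + 1/(1 + 5))/((1 + 5)*(2 + 1/(1 + 5))) - 1*4531 = (-3 + 1/6)/(6*(2 + 1/6)) - 4531 = (-3 + ⅙)/(6*(2 + ⅙)) - 4531 = (⅙)*(-17/6)/(13/6) - 4531 = (⅙)*(6/13)*(-17/6) - 4531 = -17/78 - 4531 = -353435/78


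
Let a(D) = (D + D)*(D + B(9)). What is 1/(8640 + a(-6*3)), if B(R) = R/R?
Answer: 1/9252 ≈ 0.00010808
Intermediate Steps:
B(R) = 1
a(D) = 2*D*(1 + D) (a(D) = (D + D)*(D + 1) = (2*D)*(1 + D) = 2*D*(1 + D))
1/(8640 + a(-6*3)) = 1/(8640 + 2*(-6*3)*(1 - 6*3)) = 1/(8640 + 2*(-18)*(1 - 18)) = 1/(8640 + 2*(-18)*(-17)) = 1/(8640 + 612) = 1/9252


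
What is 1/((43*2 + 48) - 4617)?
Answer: -1/4483 ≈ -0.00022306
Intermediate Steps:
1/((43*2 + 48) - 4617) = 1/((86 + 48) - 4617) = 1/(134 - 4617) = 1/(-4483) = -1/4483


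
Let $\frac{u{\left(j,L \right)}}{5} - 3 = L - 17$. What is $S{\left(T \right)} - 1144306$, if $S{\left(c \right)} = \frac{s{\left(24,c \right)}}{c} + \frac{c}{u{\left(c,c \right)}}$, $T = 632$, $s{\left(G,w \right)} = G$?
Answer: $- \frac{139668239231}{122055} \approx -1.1443 \cdot 10^{6}$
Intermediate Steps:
$u{\left(j,L \right)} = -70 + 5 L$ ($u{\left(j,L \right)} = 15 + 5 \left(L - 17\right) = 15 + 5 \left(-17 + L\right) = 15 + \left(-85 + 5 L\right) = -70 + 5 L$)
$S{\left(c \right)} = \frac{24}{c} + \frac{c}{-70 + 5 c}$
$S{\left(T \right)} - 1144306 = \frac{-1680 + 632^{2} + 120 \cdot 632}{5 \cdot 632 \left(-14 + 632\right)} - 1144306 = \frac{1}{5} \cdot \frac{1}{632} \cdot \frac{1}{618} \left(-1680 + 399424 + 75840\right) - 1144306 = \frac{1}{5} \cdot \frac{1}{632} \cdot \frac{1}{618} \cdot 473584 - 1144306 = \frac{29599}{122055} - 1144306 = - \frac{139668239231}{122055}$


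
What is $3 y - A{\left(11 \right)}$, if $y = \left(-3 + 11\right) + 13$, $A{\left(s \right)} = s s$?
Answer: $-58$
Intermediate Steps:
$A{\left(s \right)} = s^{2}$
$y = 21$ ($y = 8 + 13 = 21$)
$3 y - A{\left(11 \right)} = 3 \cdot 21 - 11^{2} = 63 - 121 = -58$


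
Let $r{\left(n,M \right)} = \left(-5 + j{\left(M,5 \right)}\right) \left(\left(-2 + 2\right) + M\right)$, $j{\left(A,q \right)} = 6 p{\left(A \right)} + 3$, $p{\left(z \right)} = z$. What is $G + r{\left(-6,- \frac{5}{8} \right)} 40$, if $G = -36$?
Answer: $\frac{431}{4} \approx 107.75$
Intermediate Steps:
$j{\left(A,q \right)} = 3 + 6 A$ ($j{\left(A,q \right)} = 6 A + 3 = 3 + 6 A$)
$r{\left(n,M \right)} = M \left(-2 + 6 M\right)$ ($r{\left(n,M \right)} = \left(-5 + \left(3 + 6 M\right)\right) \left(\left(-2 + 2\right) + M\right) = \left(-2 + 6 M\right) \left(0 + M\right) = \left(-2 + 6 M\right) M = M \left(-2 + 6 M\right)$)
$G + r{\left(-6,- \frac{5}{8} \right)} 40 = -36 + 2 \left(- \frac{5}{8}\right) \left(-1 + 3 \left(- \frac{5}{8}\right)\right) 40 = -36 + 2 \left(- \frac{5}{8}\right) \left(-1 - \frac{15}{8}\right) 40 = -36 + 2 \left(- \frac{5}{8}\right) \left(- \frac{23}{8}\right) 40 = -36 + \frac{115}{32} \cdot 40 = -36 + \frac{575}{4} = \frac{431}{4}$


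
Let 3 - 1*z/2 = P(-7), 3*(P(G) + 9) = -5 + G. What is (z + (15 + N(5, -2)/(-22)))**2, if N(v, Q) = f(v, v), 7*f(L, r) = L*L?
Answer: 52027369/23716 ≈ 2193.8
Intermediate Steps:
f(L, r) = L**2/7 (f(L, r) = (L*L)/7 = L**2/7)
N(v, Q) = v**2/7
P(G) = -32/3 + G/3 (P(G) = -9 + (-5 + G)/3 = -9 + (-5/3 + G/3) = -32/3 + G/3)
z = 32 (z = 6 - 2*(-32/3 + (1/3)*(-7)) = 6 - 2*(-32/3 - 7/3) = 6 - 2*(-13) = 6 + 26 = 32)
(z + (15 + N(5, -2)/(-22)))**2 = (32 + (15 + ((1/7)*5**2)/(-22)))**2 = (32 + (15 + ((1/7)*25)*(-1/22)))**2 = (32 + (15 + (25/7)*(-1/22)))**2 = (32 + (15 - 25/154))**2 = (32 + 2285/154)**2 = (7213/154)**2 = 52027369/23716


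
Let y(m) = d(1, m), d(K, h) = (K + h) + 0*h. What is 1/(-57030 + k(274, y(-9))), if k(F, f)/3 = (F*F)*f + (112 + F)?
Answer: -1/1857696 ≈ -5.3830e-7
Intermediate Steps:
d(K, h) = K + h (d(K, h) = (K + h) + 0 = K + h)
y(m) = 1 + m
k(F, f) = 336 + 3*F + 3*f*F² (k(F, f) = 3*((F*F)*f + (112 + F)) = 3*(F²*f + (112 + F)) = 3*(f*F² + (112 + F)) = 3*(112 + F + f*F²) = 336 + 3*F + 3*f*F²)
1/(-57030 + k(274, y(-9))) = 1/(-57030 + (336 + 3*274 + 3*(1 - 9)*274²)) = 1/(-57030 + (336 + 822 + 3*(-8)*75076)) = 1/(-57030 + (336 + 822 - 1801824)) = 1/(-57030 - 1800666) = 1/(-1857696) = -1/1857696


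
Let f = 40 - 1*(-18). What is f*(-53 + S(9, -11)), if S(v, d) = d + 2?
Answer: -3596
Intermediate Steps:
f = 58 (f = 40 + 18 = 58)
S(v, d) = 2 + d
f*(-53 + S(9, -11)) = 58*(-53 + (2 - 11)) = 58*(-53 - 9) = 58*(-62) = -3596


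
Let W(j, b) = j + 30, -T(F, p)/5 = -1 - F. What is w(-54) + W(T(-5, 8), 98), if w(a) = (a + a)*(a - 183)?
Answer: 25606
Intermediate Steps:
T(F, p) = 5 + 5*F (T(F, p) = -5*(-1 - F) = 5 + 5*F)
W(j, b) = 30 + j
w(a) = 2*a*(-183 + a) (w(a) = (2*a)*(-183 + a) = 2*a*(-183 + a))
w(-54) + W(T(-5, 8), 98) = 2*(-54)*(-183 - 54) + (30 + (5 + 5*(-5))) = 2*(-54)*(-237) + (30 + (5 - 25)) = 25596 + (30 - 20) = 25596 + 10 = 25606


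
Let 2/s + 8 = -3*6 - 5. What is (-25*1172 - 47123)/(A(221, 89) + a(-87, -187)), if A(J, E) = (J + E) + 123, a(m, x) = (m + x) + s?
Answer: -2369113/4927 ≈ -480.84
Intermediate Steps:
s = -2/31 (s = 2/(-8 + (-3*6 - 5)) = 2/(-8 + (-18 - 5)) = 2/(-8 - 23) = 2/(-31) = 2*(-1/31) = -2/31 ≈ -0.064516)
a(m, x) = -2/31 + m + x (a(m, x) = (m + x) - 2/31 = -2/31 + m + x)
A(J, E) = 123 + E + J (A(J, E) = (E + J) + 123 = 123 + E + J)
(-25*1172 - 47123)/(A(221, 89) + a(-87, -187)) = (-25*1172 - 47123)/((123 + 89 + 221) + (-2/31 - 87 - 187)) = (-29300 - 47123)/(433 - 8496/31) = -76423/4927/31 = -76423*31/4927 = -2369113/4927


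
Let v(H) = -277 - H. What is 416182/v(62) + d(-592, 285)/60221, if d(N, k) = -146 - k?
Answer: -25063042331/20414919 ≈ -1227.7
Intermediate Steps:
416182/v(62) + d(-592, 285)/60221 = 416182/(-277 - 1*62) + (-146 - 1*285)/60221 = 416182/(-277 - 62) + (-146 - 285)*(1/60221) = 416182/(-339) - 431*1/60221 = 416182*(-1/339) - 431/60221 = -416182/339 - 431/60221 = -25063042331/20414919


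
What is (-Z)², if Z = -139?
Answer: 19321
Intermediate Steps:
(-Z)² = (-1*(-139))² = 139² = 19321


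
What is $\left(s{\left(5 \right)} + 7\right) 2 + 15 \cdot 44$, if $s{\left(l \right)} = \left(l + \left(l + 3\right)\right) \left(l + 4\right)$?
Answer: $908$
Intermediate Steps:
$s{\left(l \right)} = \left(3 + 2 l\right) \left(4 + l\right)$ ($s{\left(l \right)} = \left(l + \left(3 + l\right)\right) \left(4 + l\right) = \left(3 + 2 l\right) \left(4 + l\right)$)
$\left(s{\left(5 \right)} + 7\right) 2 + 15 \cdot 44 = \left(\left(12 + 2 \cdot 5^{2} + 11 \cdot 5\right) + 7\right) 2 + 15 \cdot 44 = \left(\left(12 + 2 \cdot 25 + 55\right) + 7\right) 2 + 660 = \left(\left(12 + 50 + 55\right) + 7\right) 2 + 660 = \left(117 + 7\right) 2 + 660 = 124 \cdot 2 + 660 = 248 + 660 = 908$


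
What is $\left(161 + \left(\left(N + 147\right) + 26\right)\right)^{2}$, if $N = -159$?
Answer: $30625$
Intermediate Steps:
$\left(161 + \left(\left(N + 147\right) + 26\right)\right)^{2} = \left(161 + \left(\left(-159 + 147\right) + 26\right)\right)^{2} = \left(161 + \left(-12 + 26\right)\right)^{2} = \left(161 + 14\right)^{2} = 175^{2} = 30625$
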